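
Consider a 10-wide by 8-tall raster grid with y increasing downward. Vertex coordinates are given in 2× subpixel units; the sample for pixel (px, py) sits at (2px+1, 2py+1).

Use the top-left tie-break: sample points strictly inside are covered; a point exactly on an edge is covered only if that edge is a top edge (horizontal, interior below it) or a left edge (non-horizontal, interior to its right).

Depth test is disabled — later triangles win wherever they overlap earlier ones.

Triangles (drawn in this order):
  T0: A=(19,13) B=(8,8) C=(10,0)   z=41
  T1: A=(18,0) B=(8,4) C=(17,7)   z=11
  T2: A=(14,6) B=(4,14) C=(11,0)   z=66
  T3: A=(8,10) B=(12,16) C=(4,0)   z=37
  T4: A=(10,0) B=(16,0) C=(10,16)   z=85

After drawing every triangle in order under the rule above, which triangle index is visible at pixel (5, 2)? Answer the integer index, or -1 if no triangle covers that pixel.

T0:
  2·area = 98
  edge (19, 13)→(8, 8): d=(-11,-5) top-left  bias=+0
  edge (8, 8)→(10, 0): d=(2,-8) top-left  bias=+0
  edge (10, 0)→(19, 13): d=(9,13) right/bottom  bias=-1
    (5,1)@(11, 3): e=[70,14,14] → #
    (6,1)@(13, 3): e=[80,30,-12] → ·
    (4,2)@(9, 5): e=[38,2,58] → #
    (6,2)@(13, 5): e=[58,34,6] → #
    (7,2)@(15, 5): e=[68,50,-20] → ·
    (4,3)@(9, 7): e=[16,6,76] → #
    (7,3)@(15, 7): e=[46,54,-2] → ·
    (4,4)@(9, 9): e=[-6,10,94] → ·
    (5,4)@(11, 9): e=[4,26,68] → #
    (7,4)@(15, 9): e=[24,58,16] → #
    (8,4)@(17, 9): e=[34,74,-10] → ·
    (5,5)@(11, 11): e=[-18,30,86] → ·
    (9,6)@(19, 13): e=[0,98,0] → ·  [on edge]
  covered (12 px):
    · · · · · · · · · ·
    · · · · · # · · · ·
    · · · · # # # · · ·
    · · · · # # # · · ·
    · · · · · # # # · ·
    · · · · · · · # # ·
    · · · · · · · · · ·
    · · · · · · · · · ·
T1:
  2·area = 66  (B↔C swapped to make it positive)
  edge (18, 0)→(17, 7): d=(-1,7) right/bottom  bias=-1
  edge (17, 7)→(8, 4): d=(-9,-3) top-left  bias=+0
  edge (8, 4)→(18, 0): d=(10,-4) top-left  bias=+0
    (8,0)@(17, 1): e=[6,54,6] → #
    (9,0)@(19, 1): e=[-8,60,14] → ·
    (2,1)@(5, 3): e=[88,0,-22] → ·  [on edge]
    (5,1)@(11, 3): e=[46,18,2] → #
    (6,1)@(13, 3): e=[32,24,10] → #
    (7,1)@(15, 3): e=[18,30,18] → #
    (9,1)@(19, 3): e=[-10,42,34] → ·
    (5,2)@(11, 5): e=[44,0,22] → #  [on edge]
    (9,2)@(19, 5): e=[-12,24,54] → ·
    (5,3)@(11, 7): e=[42,-18,42] → ·
    (6,3)@(13, 7): e=[28,-12,50] → ·
    (7,3)@(15, 7): e=[14,-6,58] → ·
    (8,3)@(17, 7): e=[0,0,66] → ·  [on edge]
  covered (9 px):
    · · · · · · · · # ·
    · · · · · # # # # ·
    · · · · · # # # # ·
    · · · · · · · · · ·
    · · · · · · · · · ·
    · · · · · · · · · ·
    · · · · · · · · · ·
    · · · · · · · · · ·
T2:
  2·area = 84
  edge (14, 6)→(4, 14): d=(-10,8) right/bottom  bias=-1
  edge (4, 14)→(11, 0): d=(7,-14) top-left  bias=+0
  edge (11, 0)→(14, 6): d=(3,6) right/bottom  bias=-1
    (5,0)@(11, 1): e=[74,7,3] → #
    (6,0)@(13, 1): e=[58,35,-9] → ·
    (5,1)@(11, 3): e=[54,21,9] → #
    (6,1)@(13, 3): e=[38,49,-3] → ·
    (4,2)@(9, 5): e=[50,7,27] → #
    (6,2)@(13, 5): e=[18,63,3] → #
    (7,2)@(15, 5): e=[2,91,-9] → ·
    (4,3)@(9, 7): e=[30,21,33] → #
    (6,3)@(13, 7): e=[-2,77,9] → ·
    (3,4)@(7, 9): e=[26,7,51] → #
    (5,4)@(11, 9): e=[-6,63,27] → ·
    (3,5)@(7, 11): e=[6,21,57] → #
  covered (11 px):
    · · · · · # · · · ·
    · · · · · # · · · ·
    · · · · # # # · · ·
    · · · · # # · · · ·
    · · · # # · · · · ·
    · · · # · · · · · ·
    · · # · · · · · · ·
    · · · · · · · · · ·
T3:
  2·area = 16  (B↔C swapped to make it positive)
  edge (8, 10)→(4, 0): d=(-4,-10) top-left  bias=+0
  edge (4, 0)→(12, 16): d=(8,16) right/bottom  bias=-1
  edge (12, 16)→(8, 10): d=(-4,-6) top-left  bias=+0
    (3,3)@(7, 7): e=[2,8,6] → #
    (4,3)@(9, 7): e=[22,-24,18] → ·
    (3,4)@(7, 9): e=[-6,24,-2] → ·
    (4,5)@(9, 11): e=[6,8,2] → #
    (5,5)@(11, 11): e=[26,-24,14] → ·
    (4,6)@(9, 13): e=[-2,24,-6] → ·
  covered (2 px):
    · · · · · · · · · ·
    · · · · · · · · · ·
    · · · · · · · · · ·
    · · · # · · · · · ·
    · · · · · · · · · ·
    · · · · # · · · · ·
    · · · · · · · · · ·
    · · · · · · · · · ·
T4:
  2·area = 96
  edge (10, 0)→(16, 0): d=(6,0) top-left  bias=+0
  edge (16, 0)→(10, 16): d=(-6,16) right/bottom  bias=-1
  edge (10, 16)→(10, 0): d=(0,-16) top-left  bias=+0
    (5,0)@(11, 1): e=[6,74,16] → #
    (6,0)@(13, 1): e=[6,42,48] → #
    (7,0)@(15, 1): e=[6,10,80] → #
    (8,0)@(17, 1): e=[6,-22,112] → ·
    (5,1)@(11, 3): e=[18,62,16] → #
    (7,1)@(15, 3): e=[18,-2,80] → ·
    (5,2)@(11, 5): e=[30,50,16] → #
    (7,2)@(15, 5): e=[30,-14,80] → ·
    (5,3)@(11, 7): e=[42,38,16] → #
    (7,3)@(15, 7): e=[42,-26,80] → ·
    (5,4)@(11, 9): e=[54,26,16] → #
    (6,4)@(13, 9): e=[54,-6,48] → ·
  covered (12 px):
    · · · · · # # # · ·
    · · · · · # # · · ·
    · · · · · # # · · ·
    · · · · · # # · · ·
    · · · · · # · · · ·
    · · · · · # · · · ·
    · · · · · # · · · ·
    · · · · · · · · · ·

Z-buffer (winner per pixel, '.' = empty):
  . . . . . 4 4 4 1 .
  . . . . . 4 4 1 1 .
  . . . . 2 4 4 1 1 .
  . . . 3 2 4 4 . . .
  . . . 2 2 4 0 0 . .
  . . . 2 3 4 . 0 0 .
  . . 2 . . 4 . . . .
  . . . . . . . . . .

Final: 4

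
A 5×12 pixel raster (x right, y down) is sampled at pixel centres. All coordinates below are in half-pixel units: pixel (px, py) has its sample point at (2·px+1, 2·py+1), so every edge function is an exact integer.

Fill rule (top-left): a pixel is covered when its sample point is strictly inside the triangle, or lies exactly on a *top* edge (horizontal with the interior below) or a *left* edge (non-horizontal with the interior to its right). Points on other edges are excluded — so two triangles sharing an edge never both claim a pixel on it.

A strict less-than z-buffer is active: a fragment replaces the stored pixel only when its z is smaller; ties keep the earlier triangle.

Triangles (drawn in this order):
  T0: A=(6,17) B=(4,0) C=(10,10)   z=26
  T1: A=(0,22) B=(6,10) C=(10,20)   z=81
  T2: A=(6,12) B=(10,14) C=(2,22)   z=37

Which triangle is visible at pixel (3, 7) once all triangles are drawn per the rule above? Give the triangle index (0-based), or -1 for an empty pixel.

T0:
  2·area = 82
  edge (6, 17)→(4, 0): d=(-2,-17) top-left  bias=+0
  edge (4, 0)→(10, 10): d=(6,10) right/bottom  bias=-1
  edge (10, 10)→(6, 17): d=(-4,7) right/bottom  bias=-1
    (2,1)@(5, 3): e=[11,8,63] → #
    (3,1)@(7, 3): e=[45,-12,49] → ·
    (2,2)@(5, 5): e=[7,20,55] → #
    (3,2)@(7, 5): e=[41,0,41] → ·  [on edge]
    (2,3)@(5, 7): e=[3,32,47] → #
    (3,3)@(7, 7): e=[37,12,33] → #
    (4,3)@(9, 7): e=[71,-8,19] → ·
    (2,4)@(5, 9): e=[-1,44,39] → ·
    (3,4)@(7, 9): e=[33,24,25] → #
    (4,4)@(9, 9): e=[67,4,11] → #
    (3,5)@(7, 11): e=[29,36,17] → #
    (3,6)@(7, 13): e=[25,48,9] → #
  covered (10 px):
    · · · · ·
    · · # · ·
    · · # · ·
    · · # # ·
    · · · # #
    · · · # #
    · · · # ·
    · · · # ·
    · · · · ·
    · · · · ·
    · · · · ·
    · · · · ·
T1:
  2·area = 108
  edge (0, 22)→(6, 10): d=(6,-12) top-left  bias=+0
  edge (6, 10)→(10, 20): d=(4,10) right/bottom  bias=-1
  edge (10, 20)→(0, 22): d=(-10,2) right/bottom  bias=-1
    (2,6)@(5, 13): e=[6,22,80] → #
    (3,6)@(7, 13): e=[30,2,76] → #
    (4,6)@(9, 13): e=[54,-18,72] → ·
    (2,7)@(5, 15): e=[18,30,60] → #
    (4,7)@(9, 15): e=[66,-10,52] → ·
    (1,8)@(3, 17): e=[6,58,44] → #
    (4,8)@(9, 17): e=[78,-2,32] → ·
    (1,9)@(3, 19): e=[18,66,24] → #
    (4,9)@(9, 19): e=[90,6,12] → #
    (0,10)@(1, 21): e=[6,94,8] → #
    (2,10)@(5, 21): e=[54,54,0] → ·  [on edge]
    (3,10)@(7, 21): e=[78,34,-4] → ·
  covered (13 px):
    · · · · ·
    · · · · ·
    · · · · ·
    · · · · ·
    · · · · ·
    · · · · ·
    · · # # ·
    · · # # ·
    · # # # ·
    · # # # #
    # # · · ·
    · · · · ·
T2:
  2·area = 48
  edge (6, 12)→(10, 14): d=(4,2) right/bottom  bias=-1
  edge (10, 14)→(2, 22): d=(-8,8) right/bottom  bias=-1
  edge (2, 22)→(6, 12): d=(4,-10) top-left  bias=+0
    (3,6)@(7, 13): e=[2,32,14] → #
    (4,6)@(9, 13): e=[-2,16,34] → ·
    (2,7)@(5, 15): e=[14,32,2] → #
    (4,7)@(9, 15): e=[6,0,42] → ·  [on edge]
    (2,8)@(5, 17): e=[22,16,10] → #
    (3,8)@(7, 17): e=[18,0,30] → ·  [on edge]
    (2,9)@(5, 19): e=[30,0,18] → ·  [on edge]
    (1,10)@(3, 21): e=[42,0,6] → ·  [on edge]
    (0,11)@(1, 23): e=[54,0,-6] → ·  [on edge]
  covered (4 px):
    · · · · ·
    · · · · ·
    · · · · ·
    · · · · ·
    · · · · ·
    · · · · ·
    · · · # ·
    · · # # ·
    · · # · ·
    · · · · ·
    · · · · ·
    · · · · ·

Z-buffer (winner per pixel, '.' = empty):
  . . . . .
  . . 0 . .
  . . 0 . .
  . . 0 0 .
  . . . 0 0
  . . . 0 0
  . . 1 0 .
  . . 2 0 .
  . 1 2 1 .
  . 1 1 1 1
  1 1 . . .
  . . . . .

Result: 0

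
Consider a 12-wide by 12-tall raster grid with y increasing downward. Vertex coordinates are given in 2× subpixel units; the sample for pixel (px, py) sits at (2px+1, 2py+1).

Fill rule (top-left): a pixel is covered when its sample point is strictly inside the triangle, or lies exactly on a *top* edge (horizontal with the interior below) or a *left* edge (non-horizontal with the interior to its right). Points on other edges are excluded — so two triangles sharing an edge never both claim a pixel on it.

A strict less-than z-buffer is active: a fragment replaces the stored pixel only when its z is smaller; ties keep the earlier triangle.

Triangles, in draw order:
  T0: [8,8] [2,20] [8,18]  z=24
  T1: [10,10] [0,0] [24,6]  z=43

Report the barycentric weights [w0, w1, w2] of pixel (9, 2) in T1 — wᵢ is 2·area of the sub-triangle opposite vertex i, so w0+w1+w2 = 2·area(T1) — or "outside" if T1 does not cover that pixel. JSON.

T0:
  2·area = 60  (B↔C swapped to make it positive)
  edge (8, 8)→(8, 18): d=(0,10) right/bottom  bias=-1
  edge (8, 18)→(2, 20): d=(-6,2) right/bottom  bias=-1
  edge (2, 20)→(8, 8): d=(6,-12) top-left  bias=+0
    (3,5)@(7, 11): e=[10,44,6] → █
    (4,5)@(9, 11): e=[-10,40,30] → ·
    (3,6)@(7, 13): e=[10,32,18] → █
    (4,6)@(9, 13): e=[-10,28,42] → ·
    (11,6)@(23, 13): e=[-150,0,210] → ·  [on edge]
    (2,7)@(5, 15): e=[30,24,6] → █
    (4,7)@(9, 15): e=[-10,16,54] → ·
    (8,7)@(17, 15): e=[-90,0,150] → ·  [on edge]
    (2,8)@(5, 17): e=[30,12,18] → █
    (4,8)@(9, 17): e=[-10,4,66] → ·
    (5,8)@(11, 17): e=[-30,0,90] → ·  [on edge]
    (1,9)@(3, 19): e=[50,4,6] → █
    (2,9)@(5, 19): e=[30,0,30] → ·  [on edge]
  covered (7 px):
    · · · · · · · · · · · ·
    · · · · · · · · · · · ·
    · · · · · · · · · · · ·
    · · · · · · · · · · · ·
    · · · · · · · · · · · ·
    · · · █ · · · · · · · ·
    · · · █ · · · · · · · ·
    · · █ █ · · · · · · · ·
    · · █ █ · · · · · · · ·
    · █ · · · · · · · · · ·
    · · · · · · · · · · · ·
    · · · · · · · · · · · ·
T1:
  2·area = 180
  edge (10, 10)→(0, 0): d=(-10,-10) top-left  bias=+0
  edge (0, 0)→(24, 6): d=(24,6) right/bottom  bias=-1
  edge (24, 6)→(10, 10): d=(-14,4) right/bottom  bias=-1
    (0,0)@(1, 1): e=[0,18,162] → █  [on edge]
    (1,0)@(3, 1): e=[20,6,154] → █
    (2,0)@(5, 1): e=[40,-6,146] → ·
    (0,1)@(1, 3): e=[-20,66,134] → ·
    (1,1)@(3, 3): e=[0,54,126] → █  [on edge]
    (2,1)@(5, 3): e=[20,42,118] → █
    (3,1)@(7, 3): e=[40,30,110] → █
    (4,1)@(9, 3): e=[60,18,102] → █
    (5,1)@(11, 3): e=[80,6,94] → █
    (6,1)@(13, 3): e=[100,-6,86] → ·
    (1,2)@(3, 5): e=[-20,102,98] → ·
    (2,2)@(5, 5): e=[0,90,90] → █  [on edge]
    (3,3)@(7, 7): e=[0,126,54] → █  [on edge]
    (4,4)@(9, 9): e=[0,162,18] → █  [on edge]
    (5,5)@(11, 11): e=[0,198,-18] → ·  [on edge]
    (6,6)@(13, 13): e=[0,234,-54] → ·  [on edge]
    (7,7)@(15, 15): e=[0,270,-90] → ·  [on edge]
    (8,8)@(17, 17): e=[0,306,-126] → ·  [on edge]
    (9,9)@(19, 19): e=[0,342,-162] → ·  [on edge]
    (10,10)@(21, 21): e=[0,378,-198] → ·  [on edge]
    (11,11)@(23, 23): e=[0,414,-234] → ·  [on edge]
  covered (25 px):
    █ █ · · · · · · · · · ·
    · █ █ █ █ █ · · · · · ·
    · · █ █ █ █ █ █ █ █ · ·
    · · · █ █ █ █ █ █ █ · ·
    · · · · █ █ █ · · · · ·
    · · · · · · · · · · · ·
    · · · · · · · · · · · ·
    · · · · · · · · · · · ·
    · · · · · · · · · · · ·
    · · · · · · · · · · · ·
    · · · · · · · · · · · ·
    · · · · · · · · · · · ·

Final: [6,34,140]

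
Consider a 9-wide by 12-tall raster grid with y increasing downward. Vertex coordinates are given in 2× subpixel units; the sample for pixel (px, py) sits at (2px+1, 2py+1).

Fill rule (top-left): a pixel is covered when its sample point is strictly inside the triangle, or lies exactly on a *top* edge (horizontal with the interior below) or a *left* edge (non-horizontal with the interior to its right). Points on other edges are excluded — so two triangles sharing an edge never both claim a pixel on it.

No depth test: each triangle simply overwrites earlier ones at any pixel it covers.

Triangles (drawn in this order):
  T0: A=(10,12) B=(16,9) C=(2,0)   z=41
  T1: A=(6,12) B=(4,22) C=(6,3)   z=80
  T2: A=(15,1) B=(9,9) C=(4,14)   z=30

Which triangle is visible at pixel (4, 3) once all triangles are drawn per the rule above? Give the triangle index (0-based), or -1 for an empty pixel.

T0:
  2·area = 96  (B↔C swapped to make it positive)
  edge (10, 12)→(2, 0): d=(-8,-12) top-left  bias=+0
  edge (2, 0)→(16, 9): d=(14,9) right/bottom  bias=-1
  edge (16, 9)→(10, 12): d=(-6,3) right/bottom  bias=-1
    (1,0)@(3, 1): e=[4,5,87] → #
    (2,0)@(5, 1): e=[28,-13,81] → ·
    (1,1)@(3, 3): e=[-12,33,75] → ·
    (2,1)@(5, 3): e=[12,15,69] → #
    (3,1)@(7, 3): e=[36,-3,63] → ·
    (2,2)@(5, 5): e=[-4,43,57] → ·
    (3,2)@(7, 5): e=[20,25,51] → #
    (4,2)@(9, 5): e=[44,7,45] → #
    (5,2)@(11, 5): e=[68,-11,39] → ·
    (3,3)@(7, 7): e=[4,53,39] → #
    (5,3)@(11, 7): e=[52,17,27] → #
    (6,3)@(13, 7): e=[76,-1,21] → ·
  covered (12 px):
    · # · · · · · · ·
    · · # · · · · · ·
    · · · # # · · · ·
    · · · # # # · · ·
    · · · · # # # # ·
    · · · · · # · · ·
    · · · · · · · · ·
    · · · · · · · · ·
    · · · · · · · · ·
    · · · · · · · · ·
    · · · · · · · · ·
    · · · · · · · · ·
T1:
  2·area = 18
  edge (6, 12)→(4, 22): d=(-2,10) right/bottom  bias=-1
  edge (4, 22)→(6, 3): d=(2,-19) top-left  bias=+0
  edge (6, 3)→(6, 12): d=(0,9) right/bottom  bias=-1
    (3,3)@(7, 7): e=[0,27,-9] → ·  [on edge]
    (2,6)@(5, 13): e=[8,1,9] → #
    (3,6)@(7, 13): e=[-12,39,-9] → ·
    (2,7)@(5, 15): e=[4,5,9] → #
    (3,7)@(7, 15): e=[-16,43,-9] → ·
    (2,8)@(5, 17): e=[0,9,9] → ·  [on edge]
  covered (2 px):
    · · · · · · · · ·
    · · · · · · · · ·
    · · · · · · · · ·
    · · · · · · · · ·
    · · · · · · · · ·
    · · · · · · · · ·
    · · # · · · · · ·
    · · # · · · · · ·
    · · · · · · · · ·
    · · · · · · · · ·
    · · · · · · · · ·
    · · · · · · · · ·
T2:
  2·area = 10
  edge (15, 1)→(9, 9): d=(-6,8) right/bottom  bias=-1
  edge (9, 9)→(4, 14): d=(-5,5) right/bottom  bias=-1
  edge (4, 14)→(15, 1): d=(11,-13) top-left  bias=+0
    (7,0)@(15, 1): e=[0,10,0] → ·  [on edge]
    (8,0)@(17, 1): e=[-16,0,26] → ·  [on edge]
    (7,1)@(15, 3): e=[-12,0,22] → ·  [on edge]
    (6,2)@(13, 5): e=[-8,0,18] → ·  [on edge]
    (5,3)@(11, 7): e=[-4,0,14] → ·  [on edge]
    (4,4)@(9, 9): e=[0,0,10] → ·  [on edge]
    (3,5)@(7, 11): e=[4,0,6] → ·  [on edge]
    (2,6)@(5, 13): e=[8,0,2] → ·  [on edge]
    (1,7)@(3, 15): e=[12,0,-2] → ·  [on edge]
    (0,8)@(1, 17): e=[16,0,-6] → ·  [on edge]
    (1,8)@(3, 17): e=[0,-10,20] → ·  [on edge]
  covered (0 px):
    · · · · · · · · ·
    · · · · · · · · ·
    · · · · · · · · ·
    · · · · · · · · ·
    · · · · · · · · ·
    · · · · · · · · ·
    · · · · · · · · ·
    · · · · · · · · ·
    · · · · · · · · ·
    · · · · · · · · ·
    · · · · · · · · ·
    · · · · · · · · ·

Z-buffer (winner per pixel, '.' = empty):
  . 0 . . . . . . .
  . . 0 . . . . . .
  . . . 0 0 . . . .
  . . . 0 0 0 . . .
  . . . . 0 0 0 0 .
  . . . . . 0 . . .
  . . 1 . . . . . .
  . . 1 . . . . . .
  . . . . . . . . .
  . . . . . . . . .
  . . . . . . . . .
  . . . . . . . . .

Answer: 0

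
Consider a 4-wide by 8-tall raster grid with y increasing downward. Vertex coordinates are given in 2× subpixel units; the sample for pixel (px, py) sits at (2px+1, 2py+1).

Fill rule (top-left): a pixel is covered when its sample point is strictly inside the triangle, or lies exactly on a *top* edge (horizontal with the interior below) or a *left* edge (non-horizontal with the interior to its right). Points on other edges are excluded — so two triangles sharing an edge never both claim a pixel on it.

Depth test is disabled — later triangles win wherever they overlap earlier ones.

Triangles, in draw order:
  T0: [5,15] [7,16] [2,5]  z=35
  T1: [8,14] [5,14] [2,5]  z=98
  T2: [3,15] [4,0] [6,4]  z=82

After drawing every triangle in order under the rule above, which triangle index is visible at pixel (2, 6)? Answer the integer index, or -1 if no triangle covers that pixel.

T0:
  2·area = 17  (B↔C swapped to make it positive)
  edge (5, 15)→(2, 5): d=(-3,-10) top-left  bias=+0
  edge (2, 5)→(7, 16): d=(5,11) right/bottom  bias=-1
  edge (7, 16)→(5, 15): d=(-2,-1) top-left  bias=+0
    (0,6)@(1, 13): e=[-34,51,0] → .  [on edge]
    (2,6)@(5, 13): e=[6,7,4] → X
    (3,6)@(7, 13): e=[26,-15,6] → .
    (2,7)@(5, 15): e=[0,17,0] → X  [on edge]
    (3,7)@(7, 15): e=[20,-5,2] → .
  covered (2 px):
    . . . .
    . . . .
    . . . .
    . . . .
    . . . .
    . . . .
    . . X .
    . . X .
T1:
  2·area = 27
  edge (8, 14)→(5, 14): d=(-3,0) right/bottom  bias=-1
  edge (5, 14)→(2, 5): d=(-3,-9) top-left  bias=+0
  edge (2, 5)→(8, 14): d=(6,9) right/bottom  bias=-1
    (1,3)@(3, 7): e=[21,3,3] → X
    (2,3)@(5, 7): e=[21,21,-15] → .
    (1,4)@(3, 9): e=[15,-3,15] → .
    (2,5)@(5, 11): e=[9,9,9] → X
    (3,5)@(7, 11): e=[9,27,-9] → .
    (2,6)@(5, 13): e=[3,3,21] → X
    (3,6)@(7, 13): e=[3,21,3] → X
    (2,7)@(5, 15): e=[-3,-3,33] → .
    (3,7)@(7, 15): e=[-3,15,15] → .
  covered (4 px):
    . . . .
    . . . .
    . . . .
    . X . .
    . . . .
    . . X .
    . . X X
    . . . .
T2:
  2·area = 34
  edge (3, 15)→(4, 0): d=(1,-15) top-left  bias=+0
  edge (4, 0)→(6, 4): d=(2,4) right/bottom  bias=-1
  edge (6, 4)→(3, 15): d=(-3,11) right/bottom  bias=-1
    (2,1)@(5, 3): e=[18,2,14] → X
    (3,1)@(7, 3): e=[48,-6,-8] → .
    (2,2)@(5, 5): e=[20,6,8] → X
    (3,2)@(7, 5): e=[50,-2,-14] → .
    (2,3)@(5, 7): e=[22,10,2] → X
    (3,3)@(7, 7): e=[52,2,-20] → .
    (2,4)@(5, 9): e=[24,14,-4] → .
    (1,7)@(3, 15): e=[0,34,0] → .  [on edge]
  covered (3 px):
    . . . .
    . . X .
    . . X .
    . . X .
    . . . .
    . . . .
    . . . .
    . . . .

Z-buffer (winner per pixel, '.' = empty):
  . . . .
  . . 2 .
  . . 2 .
  . 1 2 .
  . . . .
  . . 1 .
  . . 1 1
  . . 0 .

Result: 1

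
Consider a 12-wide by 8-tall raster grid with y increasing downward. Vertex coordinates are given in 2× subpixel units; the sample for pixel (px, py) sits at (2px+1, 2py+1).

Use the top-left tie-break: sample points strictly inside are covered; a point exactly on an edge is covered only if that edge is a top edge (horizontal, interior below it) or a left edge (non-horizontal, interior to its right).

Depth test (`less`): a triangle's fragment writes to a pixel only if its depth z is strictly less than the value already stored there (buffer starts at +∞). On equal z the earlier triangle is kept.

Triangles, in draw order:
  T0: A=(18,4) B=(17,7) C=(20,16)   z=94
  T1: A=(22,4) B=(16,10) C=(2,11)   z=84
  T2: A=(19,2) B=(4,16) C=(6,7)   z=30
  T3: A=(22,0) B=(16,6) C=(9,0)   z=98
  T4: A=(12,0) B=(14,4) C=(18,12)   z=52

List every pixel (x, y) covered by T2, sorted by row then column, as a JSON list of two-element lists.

T0:
  2·area = 18  (B↔C swapped to make it positive)
  edge (18, 4)→(20, 16): d=(2,12) right/bottom  bias=-1
  edge (20, 16)→(17, 7): d=(-3,-9) top-left  bias=+0
  edge (17, 7)→(18, 4): d=(1,-3) top-left  bias=+0
    (7,0)@(15, 1): e=[30,0,-12] → ·  [on edge]
    (9,0)@(19, 1): e=[-18,36,0] → ·  [on edge]
    (8,3)@(17, 7): e=[18,0,0] → █  [on edge]
    (9,3)@(19, 7): e=[-6,18,6] → ·
    (8,4)@(17, 9): e=[22,-6,2] → ·
    (9,5)@(19, 11): e=[2,6,10] → █
    (10,5)@(21, 11): e=[-22,24,16] → ·
    (7,6)@(15, 13): e=[54,-36,0] → ·  [on edge]
    (9,6)@(19, 13): e=[6,0,12] → █  [on edge]
    (10,6)@(21, 13): e=[-18,18,18] → ·
    (9,7)@(19, 15): e=[10,-6,14] → ·
  covered (3 px):
    · · · · · · · · · · · ·
    · · · · · · · · · · · ·
    · · · · · · · · · · · ·
    · · · · · · · · █ · · ·
    · · · · · · · · · · · ·
    · · · · · · · · · █ · ·
    · · · · · · · · · █ · ·
    · · · · · · · · · · · ·
T1:
  2·area = 78
  edge (22, 4)→(16, 10): d=(-6,6) right/bottom  bias=-1
  edge (16, 10)→(2, 11): d=(-14,1) right/bottom  bias=-1
  edge (2, 11)→(22, 4): d=(20,-7) top-left  bias=+0
    (11,1)@(23, 3): e=[0,91,-13] → ·  [on edge]
    (10,2)@(21, 5): e=[0,65,13] → ·  [on edge]
    (7,3)@(15, 7): e=[24,43,11] → █
    (8,3)@(17, 7): e=[12,41,25] → █
    (9,3)@(19, 7): e=[0,39,39] → ·  [on edge]
    (4,4)@(9, 9): e=[48,21,9] → █
    (5,4)@(11, 9): e=[36,19,23] → █
    (6,4)@(13, 9): e=[24,17,37] → █
    (8,4)@(17, 9): e=[0,13,65] → ·  [on edge]
    (4,5)@(9, 11): e=[36,-7,49] → ·
    (5,5)@(11, 11): e=[24,-9,63] → ·
    (6,5)@(13, 11): e=[12,-11,77] → ·
    (7,5)@(15, 11): e=[0,-13,91] → ·  [on edge]
    (6,6)@(13, 13): e=[0,-39,117] → ·  [on edge]
    (5,7)@(11, 15): e=[0,-65,143] → ·  [on edge]
  covered (6 px):
    · · · · · · · · · · · ·
    · · · · · · · · · · · ·
    · · · · · · · · · · · ·
    · · · · · · · █ █ · · ·
    · · · · █ █ █ █ · · · ·
    · · · · · · · · · · · ·
    · · · · · · · · · · · ·
    · · · · · · · · · · · ·
T2:
  2·area = 107
  edge (19, 2)→(4, 16): d=(-15,14) right/bottom  bias=-1
  edge (4, 16)→(6, 7): d=(2,-9) top-left  bias=+0
  edge (6, 7)→(19, 2): d=(13,-5) top-left  bias=+0
    (8,1)@(17, 3): e=[13,91,3] → █
    (9,1)@(19, 3): e=[-15,109,13] → ·
    (6,2)@(13, 5): e=[39,59,9] → █
    (7,2)@(15, 5): e=[11,77,19] → █
    (8,2)@(17, 5): e=[-17,95,29] → ·
    (3,3)@(7, 7): e=[93,9,5] → █
    (4,3)@(9, 7): e=[65,27,15] → █
    (5,3)@(11, 7): e=[37,45,25] → █
    (7,3)@(15, 7): e=[-19,81,45] → ·
    (3,4)@(7, 9): e=[63,13,31] → █
    (6,4)@(13, 9): e=[-21,67,61] → ·
    (3,5)@(7, 11): e=[33,17,57] → █
  covered (15 px):
    · · · · · · · · · · · ·
    · · · · · · · · █ · · ·
    · · · · · · █ █ · · · ·
    · · · █ █ █ █ · · · · ·
    · · · █ █ █ · · · · · ·
    · · · █ █ · · · · · · ·
    · · █ █ · · · · · · · ·
    · · █ · · · · · · · · ·
T3:
  2·area = 78
  edge (22, 0)→(16, 6): d=(-6,6) right/bottom  bias=-1
  edge (16, 6)→(9, 0): d=(-7,-6) top-left  bias=+0
  edge (9, 0)→(22, 0): d=(13,0) top-left  bias=+0
    (5,0)@(11, 1): e=[60,5,13] → █
    (6,0)@(13, 1): e=[48,17,13] → █
    (7,0)@(15, 1): e=[36,29,13] → █
    (8,0)@(17, 1): e=[24,41,13] → █
    (9,0)@(19, 1): e=[12,53,13] → █
    (10,0)@(21, 1): e=[0,65,13] → ·  [on edge]
    (5,1)@(11, 3): e=[48,-9,39] → ·
    (6,1)@(13, 3): e=[36,3,39] → █
    (9,1)@(19, 3): e=[0,39,39] → ·  [on edge]
    (6,2)@(13, 5): e=[24,-11,65] → ·
    (7,2)@(15, 5): e=[12,1,65] → █
    (8,2)@(17, 5): e=[0,13,65] → ·  [on edge]
    (7,3)@(15, 7): e=[0,-13,91] → ·  [on edge]
    (6,4)@(13, 9): e=[0,-39,117] → ·  [on edge]
    (5,5)@(11, 11): e=[0,-65,143] → ·  [on edge]
    (4,6)@(9, 13): e=[0,-91,169] → ·  [on edge]
    (3,7)@(7, 15): e=[0,-117,195] → ·  [on edge]
  covered (9 px):
    · · · · · █ █ █ █ █ · ·
    · · · · · · █ █ █ · · ·
    · · · · · · · █ · · · ·
    · · · · · · · · · · · ·
    · · · · · · · · · · · ·
    · · · · · · · · · · · ·
    · · · · · · · · · · · ·
    · · · · · · · · · · · ·
T4:
  degenerate (2·area = 0) — covers nothing

Final: [[8,1],[6,2],[7,2],[3,3],[4,3],[5,3],[6,3],[3,4],[4,4],[5,4],[3,5],[4,5],[2,6],[3,6],[2,7]]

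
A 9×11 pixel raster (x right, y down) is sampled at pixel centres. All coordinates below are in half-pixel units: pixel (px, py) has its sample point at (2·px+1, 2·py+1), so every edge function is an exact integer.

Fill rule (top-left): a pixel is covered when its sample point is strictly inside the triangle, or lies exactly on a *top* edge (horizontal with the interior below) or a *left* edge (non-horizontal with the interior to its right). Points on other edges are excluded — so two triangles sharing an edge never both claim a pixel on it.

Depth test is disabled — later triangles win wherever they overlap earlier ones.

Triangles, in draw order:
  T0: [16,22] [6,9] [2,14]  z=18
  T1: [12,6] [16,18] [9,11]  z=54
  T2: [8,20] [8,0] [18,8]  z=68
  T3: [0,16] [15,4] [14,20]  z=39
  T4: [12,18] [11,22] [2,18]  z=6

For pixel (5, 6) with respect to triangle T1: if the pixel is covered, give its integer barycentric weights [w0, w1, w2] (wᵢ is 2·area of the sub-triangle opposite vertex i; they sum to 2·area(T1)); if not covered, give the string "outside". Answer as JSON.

T0:
  2·area = 102  (B↔C swapped to make it positive)
  edge (16, 22)→(2, 14): d=(-14,-8) top-left  bias=+0
  edge (2, 14)→(6, 9): d=(4,-5) top-left  bias=+0
  edge (6, 9)→(16, 22): d=(10,13) right/bottom  bias=-1
    (2,5)@(5, 11): e=[66,3,33] → #
    (3,5)@(7, 11): e=[82,13,7] → #
    (4,5)@(9, 11): e=[98,23,-19] → ·
    (1,6)@(3, 13): e=[22,1,79] → #
    (4,6)@(9, 13): e=[70,31,1] → #
    (5,6)@(11, 13): e=[86,41,-25] → ·
    (1,7)@(3, 15): e=[-6,9,99] → ·
    (2,7)@(5, 15): e=[10,19,73] → #
    (5,7)@(11, 15): e=[58,49,-5] → ·
    (2,8)@(5, 17): e=[-18,27,93] → ·
    (3,8)@(7, 17): e=[-2,37,67] → ·
    (4,8)@(9, 17): e=[14,47,41] → #
  covered (14 px):
    · · · · · · · · ·
    · · · · · · · · ·
    · · · · · · · · ·
    · · · · · · · · ·
    · · · · · · · · ·
    · · # # · · · · ·
    · # # # # · · · ·
    · · # # # · · · ·
    · · · · # # · · ·
    · · · · · # # · ·
    · · · · · · · # ·
T1:
  2·area = 56
  edge (12, 6)→(16, 18): d=(4,12) right/bottom  bias=-1
  edge (16, 18)→(9, 11): d=(-7,-7) top-left  bias=+0
  edge (9, 11)→(12, 6): d=(3,-5) top-left  bias=+0
    (7,0)@(15, 1): e=[-56,112,0] → ·  [on edge]
    (0,1)@(1, 3): e=[120,0,-64] → ·  [on edge]
    (5,1)@(11, 3): e=[0,70,-14] → ·  [on edge]
    (1,2)@(3, 5): e=[104,0,-48] → ·  [on edge]
    (2,3)@(5, 7): e=[88,0,-32] → ·  [on edge]
    (3,4)@(7, 9): e=[72,0,-16] → ·  [on edge]
    (5,4)@(11, 9): e=[24,28,4] → #
    (6,4)@(13, 9): e=[0,42,14] → ·  [on edge]
    (4,5)@(9, 11): e=[56,0,0] → #  [on edge]
    (6,5)@(13, 11): e=[8,28,20] → #
    (7,5)@(15, 11): e=[-16,42,30] → ·
    (4,6)@(9, 13): e=[64,-14,6] → ·
    (5,6)@(11, 13): e=[40,0,16] → #  [on edge]
    (6,7)@(13, 15): e=[24,0,32] → #  [on edge]
    (7,7)@(15, 15): e=[0,14,42] → ·  [on edge]
    (7,8)@(15, 17): e=[8,0,48] → #  [on edge]
    (8,9)@(17, 19): e=[-8,0,64] → ·  [on edge]
    (1,10)@(3, 21): e=[168,-112,0] → ·  [on edge]
    (8,10)@(17, 21): e=[0,-14,70] → ·  [on edge]
  covered (8 px):
    · · · · · · · · ·
    · · · · · · · · ·
    · · · · · · · · ·
    · · · · · · · · ·
    · · · · · # · · ·
    · · · · # # # · ·
    · · · · · # # · ·
    · · · · · · # · ·
    · · · · · · · # ·
    · · · · · · · · ·
    · · · · · · · · ·
T2:
  2·area = 200
  edge (8, 20)→(8, 0): d=(0,-20) top-left  bias=+0
  edge (8, 0)→(18, 8): d=(10,8) right/bottom  bias=-1
  edge (18, 8)→(8, 20): d=(-10,12) right/bottom  bias=-1
    (4,0)@(9, 1): e=[20,2,178] → #
    (5,0)@(11, 1): e=[60,-14,154] → ·
    (4,1)@(9, 3): e=[20,22,158] → #
    (5,1)@(11, 3): e=[60,6,134] → #
    (6,1)@(13, 3): e=[100,-10,110] → ·
    (4,2)@(9, 5): e=[20,42,138] → #
    (6,2)@(13, 5): e=[100,10,90] → #
    (7,2)@(15, 5): e=[140,-6,66] → ·
    (4,3)@(9, 7): e=[20,62,118] → #
    (7,3)@(15, 7): e=[140,14,46] → #
    (8,3)@(17, 7): e=[180,-2,22] → ·
    (4,4)@(9, 9): e=[20,82,98] → #
  covered (25 px):
    · · · · # · · · ·
    · · · · # # · · ·
    · · · · # # # · ·
    · · · · # # # # ·
    · · · · # # # # #
    · · · · # # # # ·
    · · · · # # # · ·
    · · · · # # · · ·
    · · · · # · · · ·
    · · · · · · · · ·
    · · · · · · · · ·
T3:
  2·area = 228
  edge (0, 16)→(15, 4): d=(15,-12) top-left  bias=+0
  edge (15, 4)→(14, 20): d=(-1,16) right/bottom  bias=-1
  edge (14, 20)→(0, 16): d=(-14,-4) top-left  bias=+0
    (6,3)@(13, 7): e=[21,29,178] → #
    (7,3)@(15, 7): e=[45,-3,186] → ·
    (4,4)@(9, 9): e=[3,91,134] → #
    (5,4)@(11, 9): e=[27,59,142] → #
    (7,4)@(15, 9): e=[75,-5,158] → ·
    (3,5)@(7, 11): e=[9,121,98] → #
    (7,5)@(15, 11): e=[105,-7,130] → ·
    (2,6)@(5, 13): e=[15,151,62] → #
    (7,6)@(15, 13): e=[135,-9,102] → ·
    (1,7)@(3, 15): e=[21,181,26] → #
    (7,7)@(15, 15): e=[165,-11,74] → ·
    (1,8)@(3, 17): e=[51,179,-2] → ·
  covered (26 px):
    · · · · · · · · ·
    · · · · · · · · ·
    · · · · · · · · ·
    · · · · · · # · ·
    · · · · # # # · ·
    · · · # # # # · ·
    · · # # # # # · ·
    · # # # # # # · ·
    · · # # # # # · ·
    · · · · · # # · ·
    · · · · · · · · ·
T4:
  2·area = 40
  edge (12, 18)→(11, 22): d=(-1,4) right/bottom  bias=-1
  edge (11, 22)→(2, 18): d=(-9,-4) top-left  bias=+0
  edge (2, 18)→(12, 18): d=(10,0) top-left  bias=+0
    (2,9)@(5, 19): e=[27,3,10] → #
    (3,9)@(7, 19): e=[19,11,10] → #
    (4,9)@(9, 19): e=[11,19,10] → #
    (5,9)@(11, 19): e=[3,27,10] → #
    (6,9)@(13, 19): e=[-5,35,10] → ·
    (2,10)@(5, 21): e=[25,-15,30] → ·
    (3,10)@(7, 21): e=[17,-7,30] → ·
    (4,10)@(9, 21): e=[9,1,30] → #
    (6,10)@(13, 21): e=[-7,17,30] → ·
  covered (6 px):
    · · · · · · · · ·
    · · · · · · · · ·
    · · · · · · · · ·
    · · · · · · · · ·
    · · · · · · · · ·
    · · · · · · · · ·
    · · · · · · · · ·
    · · · · · · · · ·
    · · · · · · · · ·
    · · # # # # · · ·
    · · · · # # · · ·

Answer: [0,16,40]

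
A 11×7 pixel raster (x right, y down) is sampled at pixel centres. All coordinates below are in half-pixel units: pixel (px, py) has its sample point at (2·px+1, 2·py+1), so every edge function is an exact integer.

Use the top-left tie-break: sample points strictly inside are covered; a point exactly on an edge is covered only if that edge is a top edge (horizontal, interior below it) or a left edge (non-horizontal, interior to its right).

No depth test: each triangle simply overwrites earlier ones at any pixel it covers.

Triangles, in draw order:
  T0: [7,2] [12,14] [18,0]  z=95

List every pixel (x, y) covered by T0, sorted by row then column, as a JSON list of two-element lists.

T0:
  2·area = 142  (B↔C swapped to make it positive)
  edge (7, 2)→(18, 0): d=(11,-2) top-left  bias=+0
  edge (18, 0)→(12, 14): d=(-6,14) right/bottom  bias=-1
  edge (12, 14)→(7, 2): d=(-5,-12) top-left  bias=+0
    (6,0)@(13, 1): e=[1,64,77] → #
    (7,0)@(15, 1): e=[5,36,101] → #
    (8,0)@(17, 1): e=[9,8,125] → #
    (9,0)@(19, 1): e=[13,-20,149] → ·
    (4,1)@(9, 3): e=[15,108,19] → #
    (5,1)@(11, 3): e=[19,80,43] → #
    (8,1)@(17, 3): e=[31,-4,115] → ·
    (4,2)@(9, 5): e=[37,96,9] → #
    (8,2)@(17, 5): e=[53,-16,105] → ·
    (4,3)@(9, 7): e=[59,84,-1] → ·
    (5,3)@(11, 7): e=[63,56,23] → #
    (7,3)@(15, 7): e=[71,0,71] → ·  [on edge]
  covered (17 px):
    · · · · · · # # # · ·
    · · · · # # # # · · ·
    · · · · # # # # · · ·
    · · · · · # # · · · ·
    · · · · · # # · · · ·
    · · · · · # # · · · ·
    · · · · · · · · · · ·

Final: [[6,0],[7,0],[8,0],[4,1],[5,1],[6,1],[7,1],[4,2],[5,2],[6,2],[7,2],[5,3],[6,3],[5,4],[6,4],[5,5],[6,5]]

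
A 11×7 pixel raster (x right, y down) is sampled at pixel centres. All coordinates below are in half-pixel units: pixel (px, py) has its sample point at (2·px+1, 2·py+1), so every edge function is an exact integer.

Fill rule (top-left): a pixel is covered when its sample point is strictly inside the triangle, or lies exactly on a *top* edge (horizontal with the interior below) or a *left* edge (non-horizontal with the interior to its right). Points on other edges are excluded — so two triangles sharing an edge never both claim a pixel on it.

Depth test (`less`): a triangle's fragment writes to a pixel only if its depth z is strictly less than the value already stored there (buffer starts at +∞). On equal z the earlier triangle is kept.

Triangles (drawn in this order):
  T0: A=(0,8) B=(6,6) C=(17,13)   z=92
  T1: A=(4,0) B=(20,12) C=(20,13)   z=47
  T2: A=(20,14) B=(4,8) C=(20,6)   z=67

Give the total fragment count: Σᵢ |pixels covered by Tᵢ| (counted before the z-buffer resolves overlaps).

T0:
  2·area = 64
  edge (0, 8)→(6, 6): d=(6,-2) top-left  bias=+0
  edge (6, 6)→(17, 13): d=(11,7) right/bottom  bias=-1
  edge (17, 13)→(0, 8): d=(-17,-5) top-left  bias=+0
    (10,0)@(21, 1): e=[0,-160,224] → ·  [on edge]
    (7,1)@(15, 3): e=[0,-96,160] → ·  [on edge]
    (4,2)@(9, 5): e=[0,-32,96] → ·  [on edge]
    (1,3)@(3, 7): e=[0,32,32] → #  [on edge]
    (2,3)@(5, 7): e=[4,18,42] → #
    (3,3)@(7, 7): e=[8,4,52] → #
    (4,3)@(9, 7): e=[12,-10,62] → ·
    (1,4)@(3, 9): e=[12,54,-2] → ·
    (2,4)@(5, 9): e=[16,40,8] → #
    (4,4)@(9, 9): e=[24,12,28] → #
    (5,4)@(11, 9): e=[28,-2,38] → ·
    (2,5)@(5, 11): e=[28,62,-26] → ·
    (8,6)@(17, 13): e=[64,0,0] → ·  [on edge]
  covered (8 px):
    · · · · · · · · · · ·
    · · · · · · · · · · ·
    · · · · · · · · · · ·
    · # # # · · · · · · ·
    · · # # # · · · · · ·
    · · · · · # # · · · ·
    · · · · · · · · · · ·
T1:
  2·area = 16
  edge (4, 0)→(20, 12): d=(16,12) right/bottom  bias=-1
  edge (20, 12)→(20, 13): d=(0,1) right/bottom  bias=-1
  edge (20, 13)→(4, 0): d=(-16,-13) top-left  bias=+0
    (6,3)@(13, 7): e=[4,7,5] → #
    (7,3)@(15, 7): e=[-20,5,31] → ·
    (6,4)@(13, 9): e=[36,7,-27] → ·
  covered (1 px):
    · · · · · · · · · · ·
    · · · · · · · · · · ·
    · · · · · · · · · · ·
    · · · · · · # · · · ·
    · · · · · · · · · · ·
    · · · · · · · · · · ·
    · · · · · · · · · · ·
T2:
  2·area = 128
  edge (20, 14)→(4, 8): d=(-16,-6) top-left  bias=+0
  edge (4, 8)→(20, 6): d=(16,-2) top-left  bias=+0
  edge (20, 6)→(20, 14): d=(0,8) right/bottom  bias=-1
    (6,3)@(13, 7): e=[70,2,56] → #
    (7,3)@(15, 7): e=[82,6,40] → #
    (8,3)@(17, 7): e=[94,10,24] → #
    (9,3)@(19, 7): e=[106,14,8] → #
    (10,3)@(21, 7): e=[118,18,-8] → ·
    (3,4)@(7, 9): e=[2,22,104] → #
    (4,4)@(9, 9): e=[14,26,88] → #
    (5,4)@(11, 9): e=[26,30,72] → #
    (10,4)@(21, 9): e=[86,50,-8] → ·
    (3,5)@(7, 11): e=[-30,54,104] → ·
    (4,5)@(9, 11): e=[-18,58,88] → ·
    (5,5)@(11, 11): e=[-6,62,72] → ·
  covered (16 px):
    · · · · · · · · · · ·
    · · · · · · · · · · ·
    · · · · · · · · · · ·
    · · · · · · # # # # ·
    · · · # # # # # # # ·
    · · · · · · # # # # ·
    · · · · · · · · · # ·

Final: 25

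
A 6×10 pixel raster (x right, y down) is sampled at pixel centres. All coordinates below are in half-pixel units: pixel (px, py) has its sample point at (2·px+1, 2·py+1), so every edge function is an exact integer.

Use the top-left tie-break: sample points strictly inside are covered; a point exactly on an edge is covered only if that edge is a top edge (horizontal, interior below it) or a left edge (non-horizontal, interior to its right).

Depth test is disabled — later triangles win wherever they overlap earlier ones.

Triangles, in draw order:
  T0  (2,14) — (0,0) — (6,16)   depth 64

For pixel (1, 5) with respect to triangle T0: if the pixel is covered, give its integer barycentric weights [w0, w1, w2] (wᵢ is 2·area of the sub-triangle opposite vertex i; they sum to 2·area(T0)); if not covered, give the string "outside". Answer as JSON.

T0:
  2·area = 52
  edge (2, 14)→(0, 0): d=(-2,-14) top-left  bias=+0
  edge (0, 0)→(6, 16): d=(6,16) right/bottom  bias=-1
  edge (6, 16)→(2, 14): d=(-4,-2) top-left  bias=+0
    (0,1)@(1, 3): e=[8,2,42] → #
    (1,1)@(3, 3): e=[36,-30,46] → ·
    (0,2)@(1, 5): e=[4,14,34] → #
    (1,2)@(3, 5): e=[32,-18,38] → ·
    (0,3)@(1, 7): e=[0,26,26] → #  [on edge]
    (1,3)@(3, 7): e=[28,-6,30] → ·
    (0,4)@(1, 9): e=[-4,38,18] → ·
    (1,4)@(3, 9): e=[24,6,22] → #
    (2,4)@(5, 9): e=[52,-26,26] → ·
    (1,5)@(3, 11): e=[20,18,14] → #
    (2,5)@(5, 11): e=[48,-14,18] → ·
    (1,6)@(3, 13): e=[16,30,6] → #
  covered (7 px):
    · · · · · ·
    # · · · · ·
    # · · · · ·
    # · · · · ·
    · # · · · ·
    · # · · · ·
    · # · · · ·
    · · # · · ·
    · · · · · ·
    · · · · · ·

Result: [18,14,20]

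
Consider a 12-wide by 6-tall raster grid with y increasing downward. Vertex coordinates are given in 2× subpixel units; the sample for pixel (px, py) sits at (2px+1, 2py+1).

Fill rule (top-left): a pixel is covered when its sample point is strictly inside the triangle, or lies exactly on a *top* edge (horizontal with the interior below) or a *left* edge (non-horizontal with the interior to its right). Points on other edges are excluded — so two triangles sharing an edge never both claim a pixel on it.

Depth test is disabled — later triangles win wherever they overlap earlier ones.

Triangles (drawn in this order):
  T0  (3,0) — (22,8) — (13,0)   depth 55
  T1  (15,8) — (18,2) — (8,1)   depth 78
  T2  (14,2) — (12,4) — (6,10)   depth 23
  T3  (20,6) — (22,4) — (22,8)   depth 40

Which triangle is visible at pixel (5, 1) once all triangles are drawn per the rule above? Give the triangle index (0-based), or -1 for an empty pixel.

T0:
  2·area = 80  (B↔C swapped to make it positive)
  edge (3, 0)→(13, 0): d=(10,0) top-left  bias=+0
  edge (13, 0)→(22, 8): d=(9,8) right/bottom  bias=-1
  edge (22, 8)→(3, 0): d=(-19,-8) top-left  bias=+0
    (3,0)@(7, 1): e=[10,57,13] → #
    (4,0)@(9, 1): e=[10,41,29] → #
    (5,0)@(11, 1): e=[10,25,45] → #
    (6,0)@(13, 1): e=[10,9,61] → #
    (7,0)@(15, 1): e=[10,-7,77] → ·
    (3,1)@(7, 3): e=[30,75,-25] → ·
    (4,1)@(9, 3): e=[30,59,-9] → ·
    (5,1)@(11, 3): e=[30,43,7] → #
    (7,1)@(15, 3): e=[30,11,39] → #
    (8,1)@(17, 3): e=[30,-5,55] → ·
    (5,2)@(11, 5): e=[50,61,-31] → ·
    (6,2)@(13, 5): e=[50,45,-15] → ·
  covered (9 px):
    · · · # # # # · · · · ·
    · · · · · # # # · · · ·
    · · · · · · · # # · · ·
    · · · · · · · · · · · ·
    · · · · · · · · · · · ·
    · · · · · · · · · · · ·
T1:
  2·area = 63  (B↔C swapped to make it positive)
  edge (15, 8)→(8, 1): d=(-7,-7) top-left  bias=+0
  edge (8, 1)→(18, 2): d=(10,1) right/bottom  bias=-1
  edge (18, 2)→(15, 8): d=(-3,6) right/bottom  bias=-1
    (5,1)@(11, 3): e=[7,17,39] → #
    (6,1)@(13, 3): e=[21,15,27] → #
    (7,1)@(15, 3): e=[35,13,15] → #
    (8,1)@(17, 3): e=[49,11,3] → #
    (9,1)@(19, 3): e=[63,9,-9] → ·
    (5,2)@(11, 5): e=[-7,37,33] → ·
    (6,2)@(13, 5): e=[7,35,21] → #
    (8,2)@(17, 5): e=[35,31,-3] → ·
    (6,3)@(13, 7): e=[-7,55,15] → ·
    (7,3)@(15, 7): e=[7,53,3] → #
    (8,3)@(17, 7): e=[21,51,-9] → ·
    (7,4)@(15, 9): e=[-7,73,-3] → ·
  covered (7 px):
    · · · · · · · · · · · ·
    · · · · · # # # # · · ·
    · · · · · · # # · · · ·
    · · · · · · · # · · · ·
    · · · · · · · · · · · ·
    · · · · · · · · · · · ·
T2:
  degenerate (2·area = 0) — covers nothing
T3:
  2·area = 8
  edge (20, 6)→(22, 4): d=(2,-2) top-left  bias=+0
  edge (22, 4)→(22, 8): d=(0,4) right/bottom  bias=-1
  edge (22, 8)→(20, 6): d=(-2,-2) top-left  bias=+0
    (7,0)@(15, 1): e=[-20,28,0] → ·  [on edge]
    (8,1)@(17, 3): e=[-12,20,0] → ·  [on edge]
    (11,1)@(23, 3): e=[0,-4,12] → ·  [on edge]
    (9,2)@(19, 5): e=[-4,12,0] → ·  [on edge]
    (10,2)@(21, 5): e=[0,4,4] → #  [on edge]
    (11,2)@(23, 5): e=[4,-4,8] → ·
    (9,3)@(19, 7): e=[0,12,-4] → ·  [on edge]
    (10,3)@(21, 7): e=[4,4,0] → #  [on edge]
    (11,3)@(23, 7): e=[8,-4,4] → ·
    (8,4)@(17, 9): e=[0,20,-12] → ·  [on edge]
    (10,4)@(21, 9): e=[8,4,-4] → ·
    (11,4)@(23, 9): e=[12,-4,0] → ·  [on edge]
    (7,5)@(15, 11): e=[0,28,-20] → ·  [on edge]
  covered (2 px):
    · · · · · · · · · · · ·
    · · · · · · · · · · · ·
    · · · · · · · · · · # ·
    · · · · · · · · · · # ·
    · · · · · · · · · · · ·
    · · · · · · · · · · · ·

Z-buffer (winner per pixel, '.' = empty):
  . . . 0 0 0 0 . . . . .
  . . . . . 1 1 1 1 . . .
  . . . . . . 1 1 0 . 3 .
  . . . . . . . 1 . . 3 .
  . . . . . . . . . . . .
  . . . . . . . . . . . .

Answer: 1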